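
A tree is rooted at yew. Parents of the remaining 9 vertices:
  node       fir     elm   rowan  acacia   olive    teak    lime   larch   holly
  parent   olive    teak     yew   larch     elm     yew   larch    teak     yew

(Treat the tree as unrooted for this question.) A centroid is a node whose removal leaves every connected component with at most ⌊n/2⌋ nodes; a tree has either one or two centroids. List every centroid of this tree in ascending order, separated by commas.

Removing teak splits the tree into components of sizes 3, 3, 3; the largest is 3 ≤ ⌊10/2⌋ = 5.
No neighbour of teak does as well, so teak is the unique centroid.

teak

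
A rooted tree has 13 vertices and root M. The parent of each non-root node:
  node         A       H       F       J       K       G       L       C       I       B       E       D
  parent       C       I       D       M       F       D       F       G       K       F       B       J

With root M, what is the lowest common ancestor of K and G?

K's ancestor chain is K, F, D, J, M and G's is G, D, J, M; they first meet at D.

D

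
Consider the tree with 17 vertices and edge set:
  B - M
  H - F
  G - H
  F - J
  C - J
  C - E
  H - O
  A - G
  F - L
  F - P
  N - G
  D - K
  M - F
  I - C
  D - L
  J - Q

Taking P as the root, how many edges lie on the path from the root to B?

3

Climbing from B to the root: B → M → F → P. That's 3 steps.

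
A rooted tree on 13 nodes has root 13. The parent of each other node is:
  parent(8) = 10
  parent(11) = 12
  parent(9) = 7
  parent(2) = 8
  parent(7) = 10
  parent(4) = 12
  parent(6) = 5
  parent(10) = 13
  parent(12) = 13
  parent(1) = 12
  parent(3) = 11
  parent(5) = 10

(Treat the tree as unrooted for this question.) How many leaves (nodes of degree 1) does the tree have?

Degree-1 nodes: 1, 2, 3, 4, 6, 9 — 6 of them.

6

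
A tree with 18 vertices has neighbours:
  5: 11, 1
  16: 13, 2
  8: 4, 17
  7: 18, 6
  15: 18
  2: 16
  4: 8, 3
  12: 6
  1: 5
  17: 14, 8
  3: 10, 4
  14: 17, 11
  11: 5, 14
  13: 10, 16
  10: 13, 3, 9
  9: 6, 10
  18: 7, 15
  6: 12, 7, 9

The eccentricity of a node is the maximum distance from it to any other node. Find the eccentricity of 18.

Distances from 18 peak at 12, attained at 1.
18–7–6–9–10–3–4–8–17–14–11–5–1

12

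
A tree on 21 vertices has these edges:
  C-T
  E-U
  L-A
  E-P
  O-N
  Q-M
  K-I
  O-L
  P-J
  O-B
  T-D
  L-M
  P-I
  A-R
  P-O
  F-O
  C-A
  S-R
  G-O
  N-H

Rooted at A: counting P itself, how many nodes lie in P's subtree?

P's subtree: {P, J, I, E, K, U}, size 6.

6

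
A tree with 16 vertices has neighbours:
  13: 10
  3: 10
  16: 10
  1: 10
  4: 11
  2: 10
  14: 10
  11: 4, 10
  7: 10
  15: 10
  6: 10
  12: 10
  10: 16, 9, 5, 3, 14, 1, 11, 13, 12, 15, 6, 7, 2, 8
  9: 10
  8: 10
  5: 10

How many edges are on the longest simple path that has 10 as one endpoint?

2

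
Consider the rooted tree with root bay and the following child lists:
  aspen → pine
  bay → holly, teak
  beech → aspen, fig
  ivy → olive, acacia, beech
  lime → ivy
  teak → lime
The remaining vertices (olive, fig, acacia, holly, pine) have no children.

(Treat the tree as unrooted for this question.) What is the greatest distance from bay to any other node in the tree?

6

A farthest node from bay is pine.
The path bay – teak – lime – ivy – beech – aspen – pine has 6 edges.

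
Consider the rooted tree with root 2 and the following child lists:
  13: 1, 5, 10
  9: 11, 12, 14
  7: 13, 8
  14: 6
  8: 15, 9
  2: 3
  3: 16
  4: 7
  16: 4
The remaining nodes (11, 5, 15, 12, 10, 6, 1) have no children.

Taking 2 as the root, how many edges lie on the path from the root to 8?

Climbing from 8 to the root: 8–7–4–16–3–2. That's 5 steps.

5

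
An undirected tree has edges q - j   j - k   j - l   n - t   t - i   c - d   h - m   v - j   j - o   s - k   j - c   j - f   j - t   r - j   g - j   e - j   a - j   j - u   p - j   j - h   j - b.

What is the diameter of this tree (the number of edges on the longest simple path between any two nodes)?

4

A longest path is d-c-j-t-i, with 4 edges.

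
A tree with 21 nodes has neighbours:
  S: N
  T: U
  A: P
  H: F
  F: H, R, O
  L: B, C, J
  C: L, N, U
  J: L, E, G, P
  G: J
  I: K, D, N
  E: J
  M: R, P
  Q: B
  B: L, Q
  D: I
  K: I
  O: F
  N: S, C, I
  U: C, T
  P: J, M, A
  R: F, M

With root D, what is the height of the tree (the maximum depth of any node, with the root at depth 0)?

10

H sits deepest: D → I → N → C → L → J → P → M → R → F → H — 10 edges from the root.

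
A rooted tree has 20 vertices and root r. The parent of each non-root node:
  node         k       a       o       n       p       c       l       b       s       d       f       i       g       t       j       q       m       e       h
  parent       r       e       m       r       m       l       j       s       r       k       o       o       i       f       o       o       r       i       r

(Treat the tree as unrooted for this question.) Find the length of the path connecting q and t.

3

q – o – f – t: 3 edges.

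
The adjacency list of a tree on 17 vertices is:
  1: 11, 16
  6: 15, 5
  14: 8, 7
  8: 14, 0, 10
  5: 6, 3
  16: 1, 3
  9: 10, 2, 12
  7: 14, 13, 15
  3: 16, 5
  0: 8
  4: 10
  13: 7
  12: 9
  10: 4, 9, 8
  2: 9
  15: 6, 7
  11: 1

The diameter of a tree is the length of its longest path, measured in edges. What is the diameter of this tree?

12

BFS from 12 reaches 11 last, at distance 12; BFS from 11 confirms no node is farther.
Path: 12-9-10-8-14-7-15-6-5-3-16-1-11.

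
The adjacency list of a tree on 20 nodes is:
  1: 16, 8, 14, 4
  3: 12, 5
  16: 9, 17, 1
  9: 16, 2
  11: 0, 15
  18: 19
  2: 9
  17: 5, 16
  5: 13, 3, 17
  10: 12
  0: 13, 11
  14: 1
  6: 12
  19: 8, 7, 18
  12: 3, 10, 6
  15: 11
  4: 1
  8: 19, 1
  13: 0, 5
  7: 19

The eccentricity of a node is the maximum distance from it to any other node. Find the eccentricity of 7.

10

Distances from 7 peak at 10, attained at 15.
7 – 19 – 8 – 1 – 16 – 17 – 5 – 13 – 0 – 11 – 15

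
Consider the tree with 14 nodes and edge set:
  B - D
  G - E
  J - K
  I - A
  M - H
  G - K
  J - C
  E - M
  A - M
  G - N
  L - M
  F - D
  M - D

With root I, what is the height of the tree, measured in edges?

7

C sits deepest: I → A → M → E → G → K → J → C — 7 edges from the root.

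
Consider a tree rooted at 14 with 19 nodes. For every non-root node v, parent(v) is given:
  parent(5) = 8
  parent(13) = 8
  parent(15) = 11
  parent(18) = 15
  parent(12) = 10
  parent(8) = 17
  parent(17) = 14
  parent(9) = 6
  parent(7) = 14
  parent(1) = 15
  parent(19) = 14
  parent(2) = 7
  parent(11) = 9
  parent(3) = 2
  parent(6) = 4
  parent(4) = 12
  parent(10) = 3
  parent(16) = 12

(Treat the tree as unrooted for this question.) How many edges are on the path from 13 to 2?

Walking from 13: 13–8–17–14–7–2. Length 5.

5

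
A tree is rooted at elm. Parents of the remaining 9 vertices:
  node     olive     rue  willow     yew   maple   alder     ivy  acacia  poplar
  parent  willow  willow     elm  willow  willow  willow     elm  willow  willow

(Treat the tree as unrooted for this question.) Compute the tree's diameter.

BFS from ivy reaches rue last, at distance 3; BFS from rue confirms no node is farther.
Path: ivy – elm – willow – rue.

3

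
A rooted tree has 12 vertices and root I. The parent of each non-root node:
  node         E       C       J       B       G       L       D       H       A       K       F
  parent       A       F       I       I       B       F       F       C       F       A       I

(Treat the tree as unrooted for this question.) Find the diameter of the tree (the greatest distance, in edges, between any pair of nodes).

5

A longest path is G-B-I-F-A-E, with 5 edges.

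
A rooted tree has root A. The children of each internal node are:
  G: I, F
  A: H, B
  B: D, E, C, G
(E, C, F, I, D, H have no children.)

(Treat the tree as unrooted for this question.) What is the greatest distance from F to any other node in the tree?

4

Distances from F peak at 4, attained at H.
F-G-B-A-H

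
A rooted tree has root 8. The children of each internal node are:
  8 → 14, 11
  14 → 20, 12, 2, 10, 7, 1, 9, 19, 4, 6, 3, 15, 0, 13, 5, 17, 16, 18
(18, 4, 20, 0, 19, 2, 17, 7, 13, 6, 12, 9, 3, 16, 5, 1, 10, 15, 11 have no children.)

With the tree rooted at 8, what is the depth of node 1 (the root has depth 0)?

2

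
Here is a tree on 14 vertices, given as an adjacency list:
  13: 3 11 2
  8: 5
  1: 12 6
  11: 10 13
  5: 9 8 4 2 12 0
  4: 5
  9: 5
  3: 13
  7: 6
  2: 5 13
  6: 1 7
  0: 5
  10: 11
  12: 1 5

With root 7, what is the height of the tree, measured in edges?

10 sits deepest: 7–6–1–12–5–2–13–11–10 — 8 edges from the root.

8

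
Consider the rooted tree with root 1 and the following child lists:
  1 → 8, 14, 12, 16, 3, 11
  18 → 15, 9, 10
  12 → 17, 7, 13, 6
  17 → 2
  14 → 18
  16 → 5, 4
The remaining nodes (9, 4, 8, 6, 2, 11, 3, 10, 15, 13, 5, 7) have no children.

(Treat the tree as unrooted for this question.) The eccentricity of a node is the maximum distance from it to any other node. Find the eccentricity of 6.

A farthest node from 6 is 15 (10, 9 also at distance 5).
The path 6–12–1–14–18–15 has 5 edges.

5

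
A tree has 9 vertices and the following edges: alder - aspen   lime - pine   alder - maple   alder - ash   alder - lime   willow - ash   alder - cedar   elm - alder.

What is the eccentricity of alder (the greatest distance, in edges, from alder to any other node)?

2

A farthest node from alder is willow (pine also at distance 2).
The path alder–ash–willow has 2 edges.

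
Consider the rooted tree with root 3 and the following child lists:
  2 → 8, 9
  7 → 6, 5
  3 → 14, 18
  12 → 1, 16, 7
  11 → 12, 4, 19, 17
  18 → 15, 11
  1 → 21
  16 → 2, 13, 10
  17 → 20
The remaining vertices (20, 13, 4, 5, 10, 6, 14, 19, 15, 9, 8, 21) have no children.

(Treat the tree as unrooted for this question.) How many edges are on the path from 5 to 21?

4

5–7–12–1–21: 4 edges.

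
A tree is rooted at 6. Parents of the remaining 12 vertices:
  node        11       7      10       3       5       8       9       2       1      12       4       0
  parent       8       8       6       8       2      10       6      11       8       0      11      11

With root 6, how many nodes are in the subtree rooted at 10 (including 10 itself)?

10's subtree: {10, 8, 11, 1, 7, 3, 2, 0, 4, 5, 12}, size 11.

11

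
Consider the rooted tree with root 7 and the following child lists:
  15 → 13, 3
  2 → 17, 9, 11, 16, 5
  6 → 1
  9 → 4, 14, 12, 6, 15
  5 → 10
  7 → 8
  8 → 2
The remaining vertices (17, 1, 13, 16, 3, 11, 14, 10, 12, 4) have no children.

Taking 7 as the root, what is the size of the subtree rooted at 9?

9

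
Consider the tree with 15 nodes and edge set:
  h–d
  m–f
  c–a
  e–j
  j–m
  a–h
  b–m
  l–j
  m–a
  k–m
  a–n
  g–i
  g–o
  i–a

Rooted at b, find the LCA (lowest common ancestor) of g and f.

m

Path g→root: g i a m b; path f→root: f m b.
First common node: m.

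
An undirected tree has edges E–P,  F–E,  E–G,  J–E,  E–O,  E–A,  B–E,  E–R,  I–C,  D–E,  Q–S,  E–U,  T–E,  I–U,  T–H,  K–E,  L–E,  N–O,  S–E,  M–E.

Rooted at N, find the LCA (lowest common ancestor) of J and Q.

E

Path J→root: J E O N; path Q→root: Q S E O N.
First common node: E.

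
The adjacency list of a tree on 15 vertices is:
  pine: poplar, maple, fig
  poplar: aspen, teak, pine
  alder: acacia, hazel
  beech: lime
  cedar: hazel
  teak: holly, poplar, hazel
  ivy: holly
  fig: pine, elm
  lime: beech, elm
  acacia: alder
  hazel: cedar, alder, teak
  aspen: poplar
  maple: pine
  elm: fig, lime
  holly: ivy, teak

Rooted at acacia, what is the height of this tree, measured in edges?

9

A deepest node is beech, reached by acacia → alder → hazel → teak → poplar → pine → fig → elm → lime → beech.
That path has 9 edges, so the height is 9.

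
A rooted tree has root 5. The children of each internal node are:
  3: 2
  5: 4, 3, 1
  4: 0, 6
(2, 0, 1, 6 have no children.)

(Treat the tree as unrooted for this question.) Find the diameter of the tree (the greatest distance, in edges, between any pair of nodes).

Starting from 2, a farthest node is 6 at distance 4.
One longest path: 2 – 3 – 5 – 4 – 6.
So the diameter is 4.

4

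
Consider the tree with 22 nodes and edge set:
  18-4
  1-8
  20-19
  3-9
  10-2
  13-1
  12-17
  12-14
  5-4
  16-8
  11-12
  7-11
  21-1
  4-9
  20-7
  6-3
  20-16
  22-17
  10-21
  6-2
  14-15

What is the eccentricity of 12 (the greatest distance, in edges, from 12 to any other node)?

14

The node farthest from 12 is 18 (5 also at distance 14), via 12-11-7-20-16-8-1-21-10-2-6-3-9-4-18 — 14 edges.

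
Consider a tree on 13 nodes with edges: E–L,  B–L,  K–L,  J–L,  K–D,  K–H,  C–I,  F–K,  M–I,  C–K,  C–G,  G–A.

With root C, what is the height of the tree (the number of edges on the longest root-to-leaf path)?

3

B sits deepest: C-K-L-B — 3 edges from the root.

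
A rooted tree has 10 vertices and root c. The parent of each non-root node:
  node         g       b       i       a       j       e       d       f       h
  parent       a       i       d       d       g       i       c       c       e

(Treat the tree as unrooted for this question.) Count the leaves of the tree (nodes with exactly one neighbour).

4

Degree-1 nodes: b, f, h, j — 4 of them.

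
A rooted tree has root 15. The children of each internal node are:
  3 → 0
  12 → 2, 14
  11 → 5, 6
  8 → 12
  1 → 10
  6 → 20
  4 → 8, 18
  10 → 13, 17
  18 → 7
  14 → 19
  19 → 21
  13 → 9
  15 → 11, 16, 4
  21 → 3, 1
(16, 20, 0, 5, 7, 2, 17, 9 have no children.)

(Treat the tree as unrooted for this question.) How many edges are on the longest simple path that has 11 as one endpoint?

Distances from 11 peak at 11, attained at 9.
11 – 15 – 4 – 8 – 12 – 14 – 19 – 21 – 1 – 10 – 13 – 9

11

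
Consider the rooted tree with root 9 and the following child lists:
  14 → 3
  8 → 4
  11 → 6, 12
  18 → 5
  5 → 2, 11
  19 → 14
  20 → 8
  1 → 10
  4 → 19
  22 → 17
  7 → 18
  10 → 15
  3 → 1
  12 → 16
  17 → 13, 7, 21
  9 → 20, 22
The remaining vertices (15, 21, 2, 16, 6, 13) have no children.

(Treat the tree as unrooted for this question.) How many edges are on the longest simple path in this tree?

17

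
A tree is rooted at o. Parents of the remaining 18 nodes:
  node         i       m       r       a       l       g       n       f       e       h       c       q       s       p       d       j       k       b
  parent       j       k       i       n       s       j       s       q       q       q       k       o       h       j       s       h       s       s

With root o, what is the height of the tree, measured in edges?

5

A deepest node is r, reached by o → q → h → j → i → r.
That path has 5 edges, so the height is 5.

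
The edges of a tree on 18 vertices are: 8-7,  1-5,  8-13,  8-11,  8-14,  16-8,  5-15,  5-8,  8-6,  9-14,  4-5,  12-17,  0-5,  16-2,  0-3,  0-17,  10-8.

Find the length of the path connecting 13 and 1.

13 – 8 – 5 – 1: 3 edges.

3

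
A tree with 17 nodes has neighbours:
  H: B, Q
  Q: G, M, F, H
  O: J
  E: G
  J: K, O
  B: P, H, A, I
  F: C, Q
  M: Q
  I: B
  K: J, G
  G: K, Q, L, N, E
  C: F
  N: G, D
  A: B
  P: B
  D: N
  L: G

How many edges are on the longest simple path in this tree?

7

BFS from A reaches O last, at distance 7; BFS from O confirms no node is farther.
Path: A - B - H - Q - G - K - J - O.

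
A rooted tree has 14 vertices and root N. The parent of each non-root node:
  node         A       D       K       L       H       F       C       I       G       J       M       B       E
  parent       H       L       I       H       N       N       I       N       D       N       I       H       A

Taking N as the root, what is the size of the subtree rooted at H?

7

Descendants of H (including itself): H, A, L, B, E, D, G. That's 7.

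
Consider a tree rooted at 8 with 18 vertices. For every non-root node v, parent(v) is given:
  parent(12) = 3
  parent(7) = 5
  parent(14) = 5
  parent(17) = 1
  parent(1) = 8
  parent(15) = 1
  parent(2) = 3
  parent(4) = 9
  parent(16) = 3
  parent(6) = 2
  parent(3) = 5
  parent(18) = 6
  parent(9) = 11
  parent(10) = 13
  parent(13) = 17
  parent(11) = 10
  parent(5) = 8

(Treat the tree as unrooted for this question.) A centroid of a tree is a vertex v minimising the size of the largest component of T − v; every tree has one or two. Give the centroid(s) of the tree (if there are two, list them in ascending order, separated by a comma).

5, 8

If 5 is removed the pieces have sizes 9, 6, 1, 1, all ≤ ⌊18/2⌋ = 9.
8 is adjacent to 5 and is also a centroid (the largest component after removing it is likewise 9).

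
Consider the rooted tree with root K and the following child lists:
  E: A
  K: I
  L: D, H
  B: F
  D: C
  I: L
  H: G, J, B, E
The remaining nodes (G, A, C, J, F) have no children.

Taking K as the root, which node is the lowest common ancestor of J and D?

L

Path J→root: J H L I K; path D→root: D L I K.
First common node: L.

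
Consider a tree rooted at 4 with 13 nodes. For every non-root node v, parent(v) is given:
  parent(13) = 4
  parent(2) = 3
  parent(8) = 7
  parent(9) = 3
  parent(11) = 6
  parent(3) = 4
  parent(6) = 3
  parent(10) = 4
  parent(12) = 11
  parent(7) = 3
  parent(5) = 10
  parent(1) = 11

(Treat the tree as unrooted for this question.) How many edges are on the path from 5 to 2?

5–10–4–3–2: 4 edges.

4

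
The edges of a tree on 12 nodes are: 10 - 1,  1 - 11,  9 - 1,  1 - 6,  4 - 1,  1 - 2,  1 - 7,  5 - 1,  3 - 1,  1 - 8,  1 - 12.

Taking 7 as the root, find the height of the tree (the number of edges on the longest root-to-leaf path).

The longest root-to-leaf path is 7 → 1 → 11 (2 edges).

2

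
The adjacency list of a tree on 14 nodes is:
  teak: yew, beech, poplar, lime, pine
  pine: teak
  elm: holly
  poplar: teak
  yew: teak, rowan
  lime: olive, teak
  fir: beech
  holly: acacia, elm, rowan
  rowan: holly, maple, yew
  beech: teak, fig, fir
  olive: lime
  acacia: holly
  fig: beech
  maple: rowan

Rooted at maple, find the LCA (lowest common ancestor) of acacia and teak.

rowan

acacia's ancestor chain is acacia, holly, rowan, maple and teak's is teak, yew, rowan, maple; they first meet at rowan.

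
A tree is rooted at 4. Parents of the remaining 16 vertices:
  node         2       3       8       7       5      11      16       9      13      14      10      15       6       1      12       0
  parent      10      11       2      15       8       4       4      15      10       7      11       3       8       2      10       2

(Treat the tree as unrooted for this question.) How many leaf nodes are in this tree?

9

The leaves are 0, 1, 5, 6, 9, 12, 13, 14, 16.
That is 9 leaves.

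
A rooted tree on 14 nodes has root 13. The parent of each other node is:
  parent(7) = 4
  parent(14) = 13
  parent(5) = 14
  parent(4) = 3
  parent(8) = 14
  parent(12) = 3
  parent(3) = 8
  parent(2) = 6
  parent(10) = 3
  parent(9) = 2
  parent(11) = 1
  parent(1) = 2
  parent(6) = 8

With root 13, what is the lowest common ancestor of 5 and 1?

14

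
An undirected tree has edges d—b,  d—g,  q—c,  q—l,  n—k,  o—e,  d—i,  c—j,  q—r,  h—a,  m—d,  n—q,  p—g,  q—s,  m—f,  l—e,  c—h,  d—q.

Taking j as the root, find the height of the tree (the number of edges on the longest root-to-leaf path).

p sits deepest: j → c → q → d → g → p — 5 edges from the root.

5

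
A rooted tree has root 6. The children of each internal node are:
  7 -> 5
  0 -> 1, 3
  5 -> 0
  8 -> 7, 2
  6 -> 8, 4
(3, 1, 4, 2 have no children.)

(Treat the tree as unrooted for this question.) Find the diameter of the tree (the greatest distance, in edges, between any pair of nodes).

6

Starting from 3, a farthest node is 4 at distance 6.
One longest path: 3 - 0 - 5 - 7 - 8 - 6 - 4.
So the diameter is 6.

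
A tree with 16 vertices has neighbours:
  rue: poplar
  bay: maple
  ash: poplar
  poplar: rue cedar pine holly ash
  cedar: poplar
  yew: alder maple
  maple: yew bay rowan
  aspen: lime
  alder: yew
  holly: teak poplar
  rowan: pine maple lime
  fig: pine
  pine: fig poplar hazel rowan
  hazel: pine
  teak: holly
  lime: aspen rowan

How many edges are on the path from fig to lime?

fig – pine – rowan – lime: 3 edges.

3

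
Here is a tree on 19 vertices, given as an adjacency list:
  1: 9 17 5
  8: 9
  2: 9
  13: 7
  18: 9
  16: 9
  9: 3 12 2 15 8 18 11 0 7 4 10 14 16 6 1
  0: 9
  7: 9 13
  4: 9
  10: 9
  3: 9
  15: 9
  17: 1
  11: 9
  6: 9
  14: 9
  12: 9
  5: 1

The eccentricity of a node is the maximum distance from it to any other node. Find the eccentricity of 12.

A farthest node from 12 is 13 (17, 5 also at distance 3).
The path 12-9-7-13 has 3 edges.

3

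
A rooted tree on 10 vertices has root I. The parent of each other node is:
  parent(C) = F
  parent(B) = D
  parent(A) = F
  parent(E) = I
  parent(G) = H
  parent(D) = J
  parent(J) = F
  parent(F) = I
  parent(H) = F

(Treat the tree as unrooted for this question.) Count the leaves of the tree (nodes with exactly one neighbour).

5

Exactly 5 nodes have a single neighbour: A, B, C, E, G.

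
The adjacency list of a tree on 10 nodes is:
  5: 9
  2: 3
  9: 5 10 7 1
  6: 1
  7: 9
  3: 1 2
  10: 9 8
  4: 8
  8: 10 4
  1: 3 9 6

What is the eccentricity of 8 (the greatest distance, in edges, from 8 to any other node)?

A farthest node from 8 is 2.
The path 8 – 10 – 9 – 1 – 3 – 2 has 5 edges.

5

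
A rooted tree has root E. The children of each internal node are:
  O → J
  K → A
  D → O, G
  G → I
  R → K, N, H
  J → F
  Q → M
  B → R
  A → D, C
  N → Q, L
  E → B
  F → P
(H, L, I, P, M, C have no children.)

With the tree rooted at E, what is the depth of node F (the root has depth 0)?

E – B – R – K – A – D – O – J – F — 8 edges.

8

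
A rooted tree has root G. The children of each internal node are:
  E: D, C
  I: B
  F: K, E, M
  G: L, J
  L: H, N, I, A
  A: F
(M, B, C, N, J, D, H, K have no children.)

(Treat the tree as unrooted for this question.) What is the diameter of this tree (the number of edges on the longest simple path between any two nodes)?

A longest path is D - E - F - A - L - G - J, with 6 edges.

6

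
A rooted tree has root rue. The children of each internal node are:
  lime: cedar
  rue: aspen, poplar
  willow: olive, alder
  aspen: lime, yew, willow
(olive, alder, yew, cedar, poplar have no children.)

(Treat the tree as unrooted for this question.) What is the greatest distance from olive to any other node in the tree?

A farthest node from olive is cedar (poplar also at distance 4).
The path olive-willow-aspen-lime-cedar has 4 edges.

4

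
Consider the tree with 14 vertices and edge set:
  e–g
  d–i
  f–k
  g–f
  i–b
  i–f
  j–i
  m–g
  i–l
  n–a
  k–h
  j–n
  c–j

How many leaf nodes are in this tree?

Exactly 8 nodes have a single neighbour: a, b, c, d, e, h, l, m.

8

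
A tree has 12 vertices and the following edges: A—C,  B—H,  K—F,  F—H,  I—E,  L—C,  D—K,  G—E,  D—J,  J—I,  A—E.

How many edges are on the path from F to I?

4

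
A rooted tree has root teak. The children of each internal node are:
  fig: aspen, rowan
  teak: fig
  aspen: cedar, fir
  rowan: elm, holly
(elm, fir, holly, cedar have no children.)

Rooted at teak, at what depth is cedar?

teak–fig–aspen–cedar — 3 edges.

3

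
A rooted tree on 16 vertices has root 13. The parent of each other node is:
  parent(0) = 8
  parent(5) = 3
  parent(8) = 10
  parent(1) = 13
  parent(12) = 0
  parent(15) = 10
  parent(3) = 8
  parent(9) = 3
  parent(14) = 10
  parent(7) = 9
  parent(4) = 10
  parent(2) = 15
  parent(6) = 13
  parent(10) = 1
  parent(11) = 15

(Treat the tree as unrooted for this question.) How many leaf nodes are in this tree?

8

Degree-1 nodes: 2, 4, 5, 6, 7, 11, 12, 14 — 8 of them.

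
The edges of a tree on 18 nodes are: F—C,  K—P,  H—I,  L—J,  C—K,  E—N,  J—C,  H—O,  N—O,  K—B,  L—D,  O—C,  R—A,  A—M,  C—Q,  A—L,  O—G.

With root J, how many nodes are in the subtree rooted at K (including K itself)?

3

Descendants of K (including itself): K, P, B. That's 3.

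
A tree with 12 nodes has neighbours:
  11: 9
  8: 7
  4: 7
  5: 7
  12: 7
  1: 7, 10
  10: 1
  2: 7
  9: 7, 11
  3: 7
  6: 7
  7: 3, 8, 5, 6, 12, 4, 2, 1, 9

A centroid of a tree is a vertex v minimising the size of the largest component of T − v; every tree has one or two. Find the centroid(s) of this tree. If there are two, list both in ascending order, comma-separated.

If 7 is removed the pieces have sizes 2, 2, 1, 1, 1, 1, 1, 1, 1, all ≤ ⌊12/2⌋ = 6.
No neighbour of 7 does as well, so 7 is the unique centroid.

7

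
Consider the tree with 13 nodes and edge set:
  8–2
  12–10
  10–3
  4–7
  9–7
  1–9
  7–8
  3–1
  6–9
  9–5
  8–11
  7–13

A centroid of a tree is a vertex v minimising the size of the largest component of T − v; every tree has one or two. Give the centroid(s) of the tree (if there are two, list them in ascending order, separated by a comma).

9

Removing 9 splits the tree into components of sizes 6, 4, 1, 1; the largest is 6 ≤ ⌊13/2⌋ = 6.
No neighbour of 9 does as well, so 9 is the unique centroid.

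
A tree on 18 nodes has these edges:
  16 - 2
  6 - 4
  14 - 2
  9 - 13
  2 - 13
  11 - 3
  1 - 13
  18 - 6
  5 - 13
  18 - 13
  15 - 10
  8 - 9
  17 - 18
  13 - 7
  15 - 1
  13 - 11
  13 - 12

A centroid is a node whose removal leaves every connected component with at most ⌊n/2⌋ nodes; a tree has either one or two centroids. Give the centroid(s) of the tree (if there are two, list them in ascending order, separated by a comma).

Removing 13 splits the tree into components of sizes 4, 3, 3, 2, 2, 1, 1, 1; the largest is 4 ≤ ⌊18/2⌋ = 9.
Every other node leaves some component of size > 9, so the centroid is unique.

13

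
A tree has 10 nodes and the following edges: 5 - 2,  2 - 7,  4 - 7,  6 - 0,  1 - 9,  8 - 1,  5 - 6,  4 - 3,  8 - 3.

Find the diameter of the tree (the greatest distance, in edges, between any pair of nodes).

A longest path is 9-1-8-3-4-7-2-5-6-0, with 9 edges.

9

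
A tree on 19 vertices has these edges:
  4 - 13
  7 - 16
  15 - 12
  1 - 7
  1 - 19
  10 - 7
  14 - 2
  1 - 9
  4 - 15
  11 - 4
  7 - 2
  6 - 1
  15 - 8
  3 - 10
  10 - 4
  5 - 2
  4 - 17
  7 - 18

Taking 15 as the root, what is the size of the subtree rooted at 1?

The subtree rooted at 1 contains: 1, 6, 9, 19 — 4 nodes.

4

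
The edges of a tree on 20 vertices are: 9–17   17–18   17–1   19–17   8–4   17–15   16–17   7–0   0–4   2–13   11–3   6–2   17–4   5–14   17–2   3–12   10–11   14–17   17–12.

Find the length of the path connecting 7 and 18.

4

The path is 7 – 0 – 4 – 17 – 18, which has 4 edges.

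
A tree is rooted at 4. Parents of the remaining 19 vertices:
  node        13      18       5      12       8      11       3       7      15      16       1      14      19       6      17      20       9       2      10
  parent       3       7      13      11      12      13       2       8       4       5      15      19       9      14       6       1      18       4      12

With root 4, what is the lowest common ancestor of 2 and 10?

2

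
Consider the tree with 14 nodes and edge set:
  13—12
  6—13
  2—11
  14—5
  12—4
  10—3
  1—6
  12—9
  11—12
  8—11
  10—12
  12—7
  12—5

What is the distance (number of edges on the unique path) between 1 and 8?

5

1–6–13–12–11–8: 5 edges.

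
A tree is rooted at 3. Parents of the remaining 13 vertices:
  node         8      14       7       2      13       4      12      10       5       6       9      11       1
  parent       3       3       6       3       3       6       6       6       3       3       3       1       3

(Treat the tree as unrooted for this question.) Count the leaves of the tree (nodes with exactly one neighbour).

The leaves are 2, 4, 5, 7, 8, 9, 10, 11, 12, 13, 14.
That is 11 leaves.

11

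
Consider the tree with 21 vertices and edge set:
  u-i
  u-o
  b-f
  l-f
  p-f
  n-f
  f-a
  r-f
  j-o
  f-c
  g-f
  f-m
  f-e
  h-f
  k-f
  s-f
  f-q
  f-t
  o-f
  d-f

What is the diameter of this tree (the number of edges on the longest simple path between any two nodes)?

A longest path is i-u-o-f-p, with 4 edges.

4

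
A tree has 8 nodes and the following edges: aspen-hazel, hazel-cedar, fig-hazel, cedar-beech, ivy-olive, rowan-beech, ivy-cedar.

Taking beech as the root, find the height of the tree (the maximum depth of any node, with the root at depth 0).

3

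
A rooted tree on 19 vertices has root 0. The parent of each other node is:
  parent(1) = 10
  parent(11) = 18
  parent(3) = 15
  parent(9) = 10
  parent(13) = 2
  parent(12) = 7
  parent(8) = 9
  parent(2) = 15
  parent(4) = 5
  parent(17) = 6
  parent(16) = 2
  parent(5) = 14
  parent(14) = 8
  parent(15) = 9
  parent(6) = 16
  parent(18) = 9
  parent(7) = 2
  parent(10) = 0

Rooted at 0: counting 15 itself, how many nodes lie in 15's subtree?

Descendants of 15 (including itself): 15, 2, 3, 7, 16, 13, 12, 6, 17. That's 9.

9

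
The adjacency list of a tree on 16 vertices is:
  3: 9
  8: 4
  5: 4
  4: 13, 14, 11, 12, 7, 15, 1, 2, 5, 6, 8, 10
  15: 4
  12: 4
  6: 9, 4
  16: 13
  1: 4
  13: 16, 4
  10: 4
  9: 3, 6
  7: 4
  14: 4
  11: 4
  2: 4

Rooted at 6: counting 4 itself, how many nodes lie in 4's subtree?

13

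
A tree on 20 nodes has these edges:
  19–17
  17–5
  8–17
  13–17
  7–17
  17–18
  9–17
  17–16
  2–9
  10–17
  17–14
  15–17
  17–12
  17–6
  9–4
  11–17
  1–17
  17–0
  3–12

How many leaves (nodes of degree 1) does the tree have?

Exactly 17 nodes have a single neighbour: 0, 1, 2, 3, 4, 5, 6, 7, 8, 10, 11, 13, 14, 15, 16, 18, 19.

17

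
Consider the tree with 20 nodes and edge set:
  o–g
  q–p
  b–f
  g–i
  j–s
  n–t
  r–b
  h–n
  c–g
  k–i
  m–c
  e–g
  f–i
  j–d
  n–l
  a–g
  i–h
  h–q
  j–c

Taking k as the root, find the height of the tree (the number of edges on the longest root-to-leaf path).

s sits deepest: k → i → g → c → j → s — 5 edges from the root.

5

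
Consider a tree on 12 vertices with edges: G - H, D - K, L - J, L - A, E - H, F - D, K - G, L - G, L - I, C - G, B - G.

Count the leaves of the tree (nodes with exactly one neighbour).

Exactly 7 nodes have a single neighbour: A, B, C, E, F, I, J.

7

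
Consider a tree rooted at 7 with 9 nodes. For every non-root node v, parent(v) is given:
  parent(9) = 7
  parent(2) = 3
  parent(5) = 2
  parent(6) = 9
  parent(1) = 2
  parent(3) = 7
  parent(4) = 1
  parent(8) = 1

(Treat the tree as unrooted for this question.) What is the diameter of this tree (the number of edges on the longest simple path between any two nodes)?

6

BFS from 6 reaches 8 last, at distance 6; BFS from 8 confirms no node is farther.
Path: 6 - 9 - 7 - 3 - 2 - 1 - 8.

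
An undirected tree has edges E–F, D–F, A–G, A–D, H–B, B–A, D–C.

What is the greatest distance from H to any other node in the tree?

5

The node farthest from H is E, via H–B–A–D–F–E — 5 edges.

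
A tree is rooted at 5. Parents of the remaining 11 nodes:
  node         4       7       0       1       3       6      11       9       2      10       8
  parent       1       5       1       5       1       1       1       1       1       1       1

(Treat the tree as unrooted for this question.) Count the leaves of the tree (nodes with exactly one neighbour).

10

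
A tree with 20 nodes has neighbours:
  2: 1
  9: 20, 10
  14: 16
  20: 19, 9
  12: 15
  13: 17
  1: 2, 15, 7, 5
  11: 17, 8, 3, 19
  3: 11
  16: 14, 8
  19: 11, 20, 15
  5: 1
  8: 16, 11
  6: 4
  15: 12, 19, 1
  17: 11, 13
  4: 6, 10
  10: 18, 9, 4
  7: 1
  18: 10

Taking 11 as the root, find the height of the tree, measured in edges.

6

6 sits deepest: 11 → 19 → 20 → 9 → 10 → 4 → 6 — 6 edges from the root.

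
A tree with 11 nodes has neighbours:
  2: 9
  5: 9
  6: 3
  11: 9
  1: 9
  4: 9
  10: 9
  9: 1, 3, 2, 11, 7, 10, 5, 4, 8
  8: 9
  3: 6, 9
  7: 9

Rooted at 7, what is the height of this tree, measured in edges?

3

6 sits deepest: 7 – 9 – 3 – 6 — 3 edges from the root.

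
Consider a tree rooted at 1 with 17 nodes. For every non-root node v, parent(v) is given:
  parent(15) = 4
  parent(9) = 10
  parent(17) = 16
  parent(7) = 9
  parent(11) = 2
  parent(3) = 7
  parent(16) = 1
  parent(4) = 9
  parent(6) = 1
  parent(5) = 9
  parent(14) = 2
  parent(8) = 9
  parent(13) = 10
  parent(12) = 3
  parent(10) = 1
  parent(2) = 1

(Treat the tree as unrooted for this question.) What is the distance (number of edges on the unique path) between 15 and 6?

5

Walking from 15: 15 – 4 – 9 – 10 – 1 – 6. Length 5.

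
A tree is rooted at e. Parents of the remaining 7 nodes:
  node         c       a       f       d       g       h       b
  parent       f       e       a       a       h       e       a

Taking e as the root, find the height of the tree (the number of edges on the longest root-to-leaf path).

The longest root-to-leaf path is e-a-f-c (3 edges).

3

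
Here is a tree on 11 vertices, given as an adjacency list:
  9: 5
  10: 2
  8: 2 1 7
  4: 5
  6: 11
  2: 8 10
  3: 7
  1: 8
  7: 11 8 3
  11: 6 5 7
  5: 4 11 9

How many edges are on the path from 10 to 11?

4

Walking from 10: 10 – 2 – 8 – 7 – 11. Length 4.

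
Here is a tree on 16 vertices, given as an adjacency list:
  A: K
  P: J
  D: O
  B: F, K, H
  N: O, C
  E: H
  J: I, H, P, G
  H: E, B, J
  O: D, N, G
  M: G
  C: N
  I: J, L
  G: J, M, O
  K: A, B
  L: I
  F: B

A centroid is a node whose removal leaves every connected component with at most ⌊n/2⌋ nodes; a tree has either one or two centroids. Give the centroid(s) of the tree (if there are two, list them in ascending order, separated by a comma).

If J is removed the pieces have sizes 6, 6, 2, 1, all ≤ ⌊16/2⌋ = 8.
No neighbour of J does as well, so J is the unique centroid.

J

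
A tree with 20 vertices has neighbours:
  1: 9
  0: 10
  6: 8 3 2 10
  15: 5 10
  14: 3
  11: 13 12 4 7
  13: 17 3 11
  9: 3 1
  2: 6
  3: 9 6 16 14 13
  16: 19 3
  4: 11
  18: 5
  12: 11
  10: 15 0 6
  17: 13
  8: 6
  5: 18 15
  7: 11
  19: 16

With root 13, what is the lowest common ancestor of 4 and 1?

4's ancestor chain is 4, 11, 13 and 1's is 1, 9, 3, 13; they first meet at 13.

13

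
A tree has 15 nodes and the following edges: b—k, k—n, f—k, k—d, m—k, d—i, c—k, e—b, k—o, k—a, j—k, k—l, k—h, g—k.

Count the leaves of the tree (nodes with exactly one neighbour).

The leaves are a, c, e, f, g, h, i, j, l, m, n, o.
That is 12 leaves.

12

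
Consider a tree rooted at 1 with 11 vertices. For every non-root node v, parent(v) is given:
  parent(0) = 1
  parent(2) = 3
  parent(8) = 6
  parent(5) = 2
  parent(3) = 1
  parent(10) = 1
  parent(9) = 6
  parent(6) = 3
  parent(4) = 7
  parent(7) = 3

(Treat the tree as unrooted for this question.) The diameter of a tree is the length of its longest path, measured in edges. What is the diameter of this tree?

Starting from 9, a farthest node is 0 at distance 4.
One longest path: 9 – 6 – 3 – 1 – 0.
So the diameter is 4.

4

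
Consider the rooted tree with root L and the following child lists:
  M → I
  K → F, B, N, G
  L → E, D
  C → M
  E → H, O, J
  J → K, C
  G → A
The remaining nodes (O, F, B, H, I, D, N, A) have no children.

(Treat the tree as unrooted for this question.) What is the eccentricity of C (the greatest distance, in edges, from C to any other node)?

4

Distances from C peak at 4, attained at A (D also at distance 4).
C–J–K–G–A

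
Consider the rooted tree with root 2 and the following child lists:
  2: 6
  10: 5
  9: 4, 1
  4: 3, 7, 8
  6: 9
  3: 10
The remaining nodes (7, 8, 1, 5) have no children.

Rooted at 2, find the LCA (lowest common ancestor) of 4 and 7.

4

Path 4→root: 4 9 6 2; path 7→root: 7 4 9 6 2.
First common node: 4.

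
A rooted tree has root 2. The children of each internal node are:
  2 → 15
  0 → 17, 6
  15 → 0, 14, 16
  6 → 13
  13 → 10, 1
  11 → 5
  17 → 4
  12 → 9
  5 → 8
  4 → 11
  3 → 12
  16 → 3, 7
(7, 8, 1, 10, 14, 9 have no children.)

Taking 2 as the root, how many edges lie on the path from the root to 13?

4

Path from 2 to 13: 2–15–0–6–13, which has 4 edges.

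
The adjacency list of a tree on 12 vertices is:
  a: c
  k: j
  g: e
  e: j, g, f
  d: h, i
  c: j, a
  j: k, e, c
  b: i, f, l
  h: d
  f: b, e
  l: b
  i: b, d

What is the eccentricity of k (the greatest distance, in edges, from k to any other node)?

7

Distances from k peak at 7, attained at h.
k-j-e-f-b-i-d-h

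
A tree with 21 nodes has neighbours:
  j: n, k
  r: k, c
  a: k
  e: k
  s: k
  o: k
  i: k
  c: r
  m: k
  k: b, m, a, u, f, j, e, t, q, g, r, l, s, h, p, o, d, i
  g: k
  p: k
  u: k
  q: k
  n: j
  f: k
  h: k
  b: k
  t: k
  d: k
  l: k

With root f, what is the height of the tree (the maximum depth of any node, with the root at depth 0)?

The longest root-to-leaf path is f-k-r-c (3 edges).

3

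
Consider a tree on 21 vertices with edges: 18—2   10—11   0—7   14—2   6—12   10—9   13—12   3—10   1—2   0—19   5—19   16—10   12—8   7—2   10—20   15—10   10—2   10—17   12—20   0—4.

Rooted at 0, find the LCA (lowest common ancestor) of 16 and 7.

7

16's ancestor chain is 16, 10, 2, 7, 0 and 7's is 7, 0; they first meet at 7.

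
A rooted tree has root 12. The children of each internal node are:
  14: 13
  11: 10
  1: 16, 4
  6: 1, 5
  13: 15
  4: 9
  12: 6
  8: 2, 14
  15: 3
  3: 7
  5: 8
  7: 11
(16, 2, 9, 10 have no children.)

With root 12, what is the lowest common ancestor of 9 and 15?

6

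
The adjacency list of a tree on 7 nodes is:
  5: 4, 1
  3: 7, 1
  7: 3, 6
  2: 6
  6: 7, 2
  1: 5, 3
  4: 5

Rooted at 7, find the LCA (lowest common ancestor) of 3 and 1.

3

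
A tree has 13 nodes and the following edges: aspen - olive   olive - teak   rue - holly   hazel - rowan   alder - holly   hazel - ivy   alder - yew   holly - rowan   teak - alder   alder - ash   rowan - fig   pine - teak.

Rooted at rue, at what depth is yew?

3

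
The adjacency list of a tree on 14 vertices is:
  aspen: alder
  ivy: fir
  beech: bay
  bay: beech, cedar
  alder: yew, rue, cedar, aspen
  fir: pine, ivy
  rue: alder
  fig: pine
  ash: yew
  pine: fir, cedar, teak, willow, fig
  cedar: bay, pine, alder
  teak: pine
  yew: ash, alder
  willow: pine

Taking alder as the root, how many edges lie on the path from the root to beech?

Climbing from beech to the root: beech → bay → cedar → alder. That's 3 steps.

3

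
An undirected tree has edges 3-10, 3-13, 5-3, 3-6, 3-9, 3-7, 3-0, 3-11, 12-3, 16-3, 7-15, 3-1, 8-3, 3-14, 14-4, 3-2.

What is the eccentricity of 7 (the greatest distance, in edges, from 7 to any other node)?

The node farthest from 7 is 4, via 7–3–14–4 — 3 edges.

3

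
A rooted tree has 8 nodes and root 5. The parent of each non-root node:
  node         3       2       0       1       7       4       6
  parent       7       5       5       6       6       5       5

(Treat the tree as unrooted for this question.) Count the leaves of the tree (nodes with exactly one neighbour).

Exactly 5 nodes have a single neighbour: 0, 1, 2, 3, 4.

5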